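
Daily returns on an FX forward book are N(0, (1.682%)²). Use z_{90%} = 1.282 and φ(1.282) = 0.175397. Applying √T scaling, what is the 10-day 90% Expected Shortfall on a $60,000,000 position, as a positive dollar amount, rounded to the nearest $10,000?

σ_{10d} = 1.682% × √10 = 5.319%.
ES multiplier = φ(z)/(1−α) = 0.175397/0.1 = 1.754.
ES = 5.319% × 1.754 = 9.330%; on $60,000,000: $5,598,000.

$5,600,000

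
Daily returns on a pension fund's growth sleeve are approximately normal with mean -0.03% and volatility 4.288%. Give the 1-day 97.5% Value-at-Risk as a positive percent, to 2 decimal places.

At 97.5% one-sided, z = 1.960.
VaR = −μ + z·σ = −(-0.03%) + 1.960 × 4.288% = 8.434%.

8.43%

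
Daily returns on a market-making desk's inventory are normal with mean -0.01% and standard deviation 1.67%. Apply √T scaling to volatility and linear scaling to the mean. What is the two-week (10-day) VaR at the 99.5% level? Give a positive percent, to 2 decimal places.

13.70%

At 99.5%, z = 2.576.
σ_{10d} = 1.67% × √10 = 5.281%; μ_{10d} = 10 × -0.01% = -0.100%.
VaR = −(-0.100%) + 2.576 × 5.281% = 13.704%.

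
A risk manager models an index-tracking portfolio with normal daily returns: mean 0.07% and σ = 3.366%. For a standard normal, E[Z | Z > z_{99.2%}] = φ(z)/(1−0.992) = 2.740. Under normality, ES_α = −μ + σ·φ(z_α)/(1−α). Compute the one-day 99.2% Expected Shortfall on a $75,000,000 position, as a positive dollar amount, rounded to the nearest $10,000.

$6,860,000

ES = −(0.07%) + 3.366% × 2.740 = 9.153%.
On $75,000,000: 0.09153 × $75,000,000 = $6,864,750.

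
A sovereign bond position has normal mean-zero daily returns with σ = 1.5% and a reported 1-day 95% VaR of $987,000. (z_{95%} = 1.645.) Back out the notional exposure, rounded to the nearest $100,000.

$40,000,000

VaR as a fraction of value: z·σ = 1.645 × 1.5% = 2.4675%.
Position = $987,000 / 0.024675 = $40,000,000.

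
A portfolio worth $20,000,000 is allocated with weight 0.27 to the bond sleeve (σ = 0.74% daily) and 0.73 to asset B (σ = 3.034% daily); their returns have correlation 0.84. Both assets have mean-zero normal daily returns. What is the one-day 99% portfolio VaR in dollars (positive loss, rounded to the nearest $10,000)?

σ_p² = 0.27²·0.74² + 0.73²·3.034² + 2·0.84·0.27·0.73·0.74·3.034 = 5.6888 (%²).
σ_p = √5.6888 = 2.385%.
At 99%, z = 2.326.
VaR = 2.326 × 2.385% = 5.548%; on $20,000,000 that is $1,109,600.

$1,110,000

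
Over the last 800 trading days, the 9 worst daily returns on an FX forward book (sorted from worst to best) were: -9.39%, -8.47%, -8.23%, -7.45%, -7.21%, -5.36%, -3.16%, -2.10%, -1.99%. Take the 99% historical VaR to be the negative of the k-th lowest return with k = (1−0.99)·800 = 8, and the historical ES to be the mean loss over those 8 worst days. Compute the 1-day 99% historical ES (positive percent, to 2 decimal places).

6.42%

The 8 worst returns sum to -51.37%.
ES = −(-51.37%) / 8 = 6.42125% ≈ 6.42%.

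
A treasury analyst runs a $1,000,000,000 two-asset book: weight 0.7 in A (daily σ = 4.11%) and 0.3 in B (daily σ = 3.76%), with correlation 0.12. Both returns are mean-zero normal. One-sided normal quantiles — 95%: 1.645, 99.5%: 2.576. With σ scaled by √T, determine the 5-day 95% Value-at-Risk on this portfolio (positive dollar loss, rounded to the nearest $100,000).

$118,200,000

σ_p = √(0.7²·4.11² + 0.3²·3.76² + 2·0.12·0.7·0.3·4.11·3.76) = 3.214%.
σ_{5d} = 3.214% × √5 = 7.187%.
VaR = 1.645 × 7.187% = 11.823%; on $1,000,000,000 that is $118,230,000.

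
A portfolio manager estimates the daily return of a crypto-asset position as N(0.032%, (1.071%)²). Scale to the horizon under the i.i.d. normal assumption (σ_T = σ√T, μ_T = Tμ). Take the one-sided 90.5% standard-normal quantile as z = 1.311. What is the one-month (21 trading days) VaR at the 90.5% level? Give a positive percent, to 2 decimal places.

5.76%

σ_{21d} = 1.071% × √21 = 4.908%; μ_{21d} = 21 × 0.032% = 0.672%.
VaR = −(0.672%) + 1.311 × 4.908% = 5.762%.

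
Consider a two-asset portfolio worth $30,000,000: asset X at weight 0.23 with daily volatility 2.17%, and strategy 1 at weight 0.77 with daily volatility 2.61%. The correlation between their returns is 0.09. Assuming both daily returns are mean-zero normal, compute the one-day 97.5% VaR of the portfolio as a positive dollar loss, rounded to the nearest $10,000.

$1,240,000

σ_p² = 0.23²·2.17² + 0.77²·2.61² + 2·0.09·0.23·0.77·2.17·2.61 = 4.4685 (%²).
σ_p = √4.4685 = 2.114%.
At 97.5%, z = 1.960.
VaR = 1.960 × 2.114% = 4.143%; on $30,000,000 that is $1,242,900.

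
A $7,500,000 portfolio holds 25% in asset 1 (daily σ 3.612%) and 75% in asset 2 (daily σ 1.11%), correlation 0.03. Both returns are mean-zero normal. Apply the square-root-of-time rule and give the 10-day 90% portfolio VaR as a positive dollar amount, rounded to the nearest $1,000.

$379,000

σ_p = √(0.25²·3.612² + 0.75²·1.11² + 2·0.03·0.25·0.75·3.612·1.11) = 1.246%.
σ_{10d} = 1.246% × √10 = 3.940%.
z(90%) = 1.282.
VaR = 1.282 × 3.940% = 5.051%; on $7,500,000 that is $378,825.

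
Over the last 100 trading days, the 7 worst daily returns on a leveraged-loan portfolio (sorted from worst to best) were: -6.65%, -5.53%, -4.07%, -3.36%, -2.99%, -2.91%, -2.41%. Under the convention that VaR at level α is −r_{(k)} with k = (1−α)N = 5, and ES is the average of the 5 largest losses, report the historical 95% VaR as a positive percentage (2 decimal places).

k = 5; the 5th lowest return is -2.99%, so VaR = 2.99%.

2.99%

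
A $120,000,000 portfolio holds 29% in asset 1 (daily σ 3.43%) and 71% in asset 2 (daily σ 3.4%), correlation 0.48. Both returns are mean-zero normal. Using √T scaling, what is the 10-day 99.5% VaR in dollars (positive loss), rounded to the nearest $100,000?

σ_p = √(0.29²·3.43² + 0.71²·3.4² + 2·0.48·0.29·0.71·3.43·3.4) = 3.020%.
σ_{10d} = 3.020% × √10 = 9.550%.
z(99.5%) = 2.576.
VaR = 2.576 × 9.550% = 24.601%; on $120,000,000 that is $29,521,200.

$29,500,000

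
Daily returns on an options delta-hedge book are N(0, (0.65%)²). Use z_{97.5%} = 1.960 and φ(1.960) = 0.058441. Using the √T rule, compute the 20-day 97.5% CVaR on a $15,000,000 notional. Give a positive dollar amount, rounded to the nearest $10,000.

$1,020,000

σ_{20d} = 0.65% × √20 = 2.907%.
ES multiplier = φ(z)/(1−α) = 0.058441/0.025 = 2.338.
ES = 2.907% × 2.338 = 6.797%; on $15,000,000: $1,019,550.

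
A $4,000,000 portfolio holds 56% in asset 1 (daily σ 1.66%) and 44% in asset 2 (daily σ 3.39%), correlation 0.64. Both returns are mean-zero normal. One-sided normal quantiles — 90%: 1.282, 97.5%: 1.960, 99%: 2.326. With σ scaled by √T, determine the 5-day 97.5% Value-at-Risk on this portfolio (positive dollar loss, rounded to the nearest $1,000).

σ_p = √(0.56²·1.66² + 0.44²·3.39² + 2·0.64·0.56·0.44·1.66·3.39) = 2.205%.
σ_{5d} = 2.205% × √5 = 4.931%.
VaR = 1.960 × 4.931% = 9.665%; on $4,000,000 that is $386,600.

$387,000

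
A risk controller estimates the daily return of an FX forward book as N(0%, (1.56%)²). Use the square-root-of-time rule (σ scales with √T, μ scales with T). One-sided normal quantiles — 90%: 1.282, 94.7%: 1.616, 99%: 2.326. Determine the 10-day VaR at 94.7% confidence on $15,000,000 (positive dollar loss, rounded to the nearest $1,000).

σ_{10d} = 1.56% × √10 = 4.933%.
VaR = 1.616 × 4.933% = 7.972%.
On $15,000,000: 0.07972 × $15,000,000 = $1,195,800.

$1,196,000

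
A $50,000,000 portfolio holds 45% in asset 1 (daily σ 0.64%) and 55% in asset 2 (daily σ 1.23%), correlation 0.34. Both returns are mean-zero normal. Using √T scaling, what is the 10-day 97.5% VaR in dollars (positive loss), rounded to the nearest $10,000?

$2,540,000

σ_p = √(0.45²·0.64² + 0.55²·1.23² + 2·0.34·0.45·0.55·0.64·1.23) = 0.820%.
σ_{10d} = 0.820% × √10 = 2.593%.
z(97.5%) = 1.960.
VaR = 1.960 × 2.593% = 5.082%; on $50,000,000 that is $2,541,000.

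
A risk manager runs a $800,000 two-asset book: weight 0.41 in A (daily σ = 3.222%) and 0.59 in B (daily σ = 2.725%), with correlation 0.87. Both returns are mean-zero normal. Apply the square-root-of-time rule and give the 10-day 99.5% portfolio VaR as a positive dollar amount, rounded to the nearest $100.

σ_p = √(0.41²·3.222² + 0.59²·2.725² + 2·0.87·0.41·0.59·3.222·2.725) = 2.833%.
σ_{10d} = 2.833% × √10 = 8.959%.
z(99.5%) = 2.576.
VaR = 2.576 × 8.959% = 23.078%; on $800,000 that is $184,624.

$184,600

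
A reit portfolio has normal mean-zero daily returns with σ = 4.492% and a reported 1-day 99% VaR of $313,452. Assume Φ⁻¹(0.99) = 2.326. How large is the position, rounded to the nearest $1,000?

VaR as a fraction of value: z·σ = 2.326 × 4.492% = 10.4484%.
Position = $313,452 / 0.104484 = $3,000,002.

$3,000,000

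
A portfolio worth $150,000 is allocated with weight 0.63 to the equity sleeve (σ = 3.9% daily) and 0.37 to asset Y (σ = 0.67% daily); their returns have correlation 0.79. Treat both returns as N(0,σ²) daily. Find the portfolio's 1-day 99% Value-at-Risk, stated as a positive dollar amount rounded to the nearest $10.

σ_p² = 0.63²·3.9² + 0.37²·0.67² + 2·0.79·0.63·0.37·3.9·0.67 = 7.0607 (%²).
σ_p = √7.0607 = 2.657%.
At 99%, z = 2.326.
VaR = 2.326 × 2.657% = 6.180%; on $150,000 that is $9,270.

$9,270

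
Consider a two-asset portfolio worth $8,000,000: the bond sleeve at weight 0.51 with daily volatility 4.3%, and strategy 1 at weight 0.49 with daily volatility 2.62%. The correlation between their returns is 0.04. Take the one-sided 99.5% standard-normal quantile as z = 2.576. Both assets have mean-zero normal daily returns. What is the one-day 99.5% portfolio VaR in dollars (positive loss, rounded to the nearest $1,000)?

$533,000

σ_p² = 0.51²·4.3² + 0.49²·2.62² + 2·0.04·0.51·0.49·4.3·2.62 = 6.6826 (%²).
σ_p = √6.6826 = 2.585%.
VaR = 2.576 × 2.585% = 6.659%; on $8,000,000 that is $532,720.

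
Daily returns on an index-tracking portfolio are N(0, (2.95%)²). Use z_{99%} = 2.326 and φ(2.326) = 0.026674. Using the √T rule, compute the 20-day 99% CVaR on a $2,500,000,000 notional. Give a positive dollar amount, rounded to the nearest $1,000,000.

$880,000,000

σ_{20d} = 2.95% × √20 = 13.193%.
ES multiplier = φ(z)/(1−α) = 0.026674/0.01 = 2.667.
ES = 13.193% × 2.667 = 35.186%; on $2,500,000,000: $879,650,000.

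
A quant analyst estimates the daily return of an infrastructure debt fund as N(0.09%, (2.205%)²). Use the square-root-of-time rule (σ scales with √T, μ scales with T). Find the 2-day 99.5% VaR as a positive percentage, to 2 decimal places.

At 99.5%, z = 2.576.
σ_{2d} = 2.205% × √2 = 3.118%; μ_{2d} = 2 × 0.09% = 0.180%.
VaR = −(0.180%) + 2.576 × 3.118% = 7.852%.

7.85%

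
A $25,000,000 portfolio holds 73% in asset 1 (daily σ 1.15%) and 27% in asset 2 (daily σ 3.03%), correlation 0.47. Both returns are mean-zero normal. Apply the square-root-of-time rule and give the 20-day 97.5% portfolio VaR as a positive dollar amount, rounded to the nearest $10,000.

$3,110,000

σ_p = √(0.73²·1.15² + 0.27²·3.03² + 2·0.47·0.73·0.27·1.15·3.03) = 1.421%.
σ_{20d} = 1.421% × √20 = 6.355%.
z(97.5%) = 1.960.
VaR = 1.960 × 6.355% = 12.456%; on $25,000,000 that is $3,114,000.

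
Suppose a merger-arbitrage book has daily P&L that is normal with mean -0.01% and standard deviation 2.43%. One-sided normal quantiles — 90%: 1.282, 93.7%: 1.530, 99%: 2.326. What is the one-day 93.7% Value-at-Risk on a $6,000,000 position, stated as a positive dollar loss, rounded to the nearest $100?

$223,700

VaR = −μ + z·σ = −(-0.01%) + 1.530 × 2.43% = 3.728%.
On $6,000,000: 0.03728 × $6,000,000 = $223,680.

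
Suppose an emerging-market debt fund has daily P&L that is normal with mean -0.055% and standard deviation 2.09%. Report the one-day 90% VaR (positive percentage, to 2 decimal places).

At 90% one-sided, z = 1.282.
VaR = −μ + z·σ = −(-0.055%) + 1.282 × 2.09% = 2.734%.

2.73%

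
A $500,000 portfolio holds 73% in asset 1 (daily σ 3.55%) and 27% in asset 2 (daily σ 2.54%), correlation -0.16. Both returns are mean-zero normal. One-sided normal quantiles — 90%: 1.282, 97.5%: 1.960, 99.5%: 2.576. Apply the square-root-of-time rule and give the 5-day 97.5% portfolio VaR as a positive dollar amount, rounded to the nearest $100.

σ_p = √(0.73²·3.55² + 0.27²·2.54² + 2·-0.16·0.73·0.27·3.55·2.54) = 2.572%.
σ_{5d} = 2.572% × √5 = 5.751%.
VaR = 1.960 × 5.751% = 11.272%; on $500,000 that is $56,360.

$56,400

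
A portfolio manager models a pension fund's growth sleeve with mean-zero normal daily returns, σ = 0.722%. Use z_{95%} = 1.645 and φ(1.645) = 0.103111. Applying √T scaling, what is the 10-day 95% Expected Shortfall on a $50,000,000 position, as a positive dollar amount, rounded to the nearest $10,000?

$2,350,000

σ_{10d} = 0.722% × √10 = 2.283%.
ES multiplier = φ(z)/(1−α) = 0.103111/0.05 = 2.062.
ES = 2.283% × 2.062 = 4.708%; on $50,000,000: $2,354,000.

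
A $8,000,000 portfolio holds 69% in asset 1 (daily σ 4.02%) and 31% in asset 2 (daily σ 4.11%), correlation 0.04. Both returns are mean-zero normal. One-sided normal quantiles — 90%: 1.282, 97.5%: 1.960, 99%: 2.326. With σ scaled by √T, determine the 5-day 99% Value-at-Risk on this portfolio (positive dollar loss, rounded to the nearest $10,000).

σ_p = √(0.69²·4.02² + 0.31²·4.11² + 2·0.04·0.69·0.31·4.02·4.11) = 3.098%.
σ_{5d} = 3.098% × √5 = 6.927%.
VaR = 2.326 × 6.927% = 16.112%; on $8,000,000 that is $1,288,960.

$1,290,000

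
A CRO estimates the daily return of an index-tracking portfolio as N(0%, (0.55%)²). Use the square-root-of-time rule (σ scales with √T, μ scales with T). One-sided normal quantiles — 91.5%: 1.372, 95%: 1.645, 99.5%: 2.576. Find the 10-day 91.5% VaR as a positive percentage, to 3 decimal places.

σ_{10d} = 0.55% × √10 = 1.739%.
VaR = 1.372 × 1.739% = 2.386%.

2.386%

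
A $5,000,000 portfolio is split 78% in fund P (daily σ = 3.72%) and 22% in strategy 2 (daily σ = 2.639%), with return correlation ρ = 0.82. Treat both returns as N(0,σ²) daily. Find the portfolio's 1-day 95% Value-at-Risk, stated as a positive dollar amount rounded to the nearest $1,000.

σ_p² = 0.78²·3.72² + 0.22²·2.639² + 2·0.82·0.78·0.22·3.72·2.639 = 11.5191 (%²).
σ_p = √11.5191 = 3.394%.
At 95%, z = 1.645.
VaR = 1.645 × 3.394% = 5.583%; on $5,000,000 that is $279,150.

$279,000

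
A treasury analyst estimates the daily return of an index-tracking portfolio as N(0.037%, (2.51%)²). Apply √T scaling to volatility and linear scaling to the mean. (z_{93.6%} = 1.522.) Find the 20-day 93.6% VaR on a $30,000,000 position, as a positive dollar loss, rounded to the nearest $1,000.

$4,903,000

σ_{20d} = 2.51% × √20 = 11.225%; μ_{20d} = 20 × 0.037% = 0.740%.
VaR = −(0.740%) + 1.522 × 11.225% = 16.344%.
On $30,000,000: 0.16344 × $30,000,000 = $4,903,200.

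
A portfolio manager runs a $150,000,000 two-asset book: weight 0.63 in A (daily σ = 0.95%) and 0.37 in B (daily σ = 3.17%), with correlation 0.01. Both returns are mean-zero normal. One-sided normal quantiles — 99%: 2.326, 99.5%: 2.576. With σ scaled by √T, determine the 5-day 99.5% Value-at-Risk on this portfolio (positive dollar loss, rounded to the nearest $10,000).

$11,420,000

σ_p = √(0.63²·0.95² + 0.37²·3.17² + 2·0.01·0.63·0.37·0.95·3.17) = 1.322%.
σ_{5d} = 1.322% × √5 = 2.956%.
VaR = 2.576 × 2.956% = 7.615%; on $150,000,000 that is $11,422,500.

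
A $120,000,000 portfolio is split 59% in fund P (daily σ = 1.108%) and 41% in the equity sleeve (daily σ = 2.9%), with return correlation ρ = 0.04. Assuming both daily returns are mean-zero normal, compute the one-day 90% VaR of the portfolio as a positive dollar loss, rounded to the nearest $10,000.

σ_p² = 0.59²·1.108² + 0.41²·2.9² + 2·0.04·0.59·0.41·1.108·2.9 = 1.9033 (%²).
σ_p = √1.9033 = 1.380%.
At 90%, z = 1.282.
VaR = 1.282 × 1.380% = 1.769%; on $120,000,000 that is $2,122,800.

$2,120,000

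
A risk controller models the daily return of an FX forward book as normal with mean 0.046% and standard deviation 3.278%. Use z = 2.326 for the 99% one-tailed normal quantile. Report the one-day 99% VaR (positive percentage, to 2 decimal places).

VaR = −μ + z·σ = −(0.046%) + 2.326 × 3.278% = 7.579%.

7.58%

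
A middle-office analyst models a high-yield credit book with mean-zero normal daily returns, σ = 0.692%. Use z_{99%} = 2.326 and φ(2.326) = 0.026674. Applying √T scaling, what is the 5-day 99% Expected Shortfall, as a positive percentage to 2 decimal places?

4.13%

σ_{5d} = 0.692% × √5 = 1.547%.
ES multiplier = φ(z)/(1−α) = 0.026674/0.01 = 2.667.
ES = 1.547% × 2.667 = 4.126%.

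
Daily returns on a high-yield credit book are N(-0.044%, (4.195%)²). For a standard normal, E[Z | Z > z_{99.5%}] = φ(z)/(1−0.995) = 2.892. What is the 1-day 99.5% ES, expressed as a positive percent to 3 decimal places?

12.176%

ES = −(-0.044%) + 4.195% × 2.892 = 12.176%.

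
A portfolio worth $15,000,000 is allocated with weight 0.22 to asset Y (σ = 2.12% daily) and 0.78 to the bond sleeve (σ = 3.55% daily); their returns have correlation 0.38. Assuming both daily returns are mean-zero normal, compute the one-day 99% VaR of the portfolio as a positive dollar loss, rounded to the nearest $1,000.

$1,039,000

σ_p² = 0.22²·2.12² + 0.78²·3.55² + 2·0.38·0.22·0.78·2.12·3.55 = 8.8664 (%²).
σ_p = √8.8664 = 2.978%.
At 99%, z = 2.326.
VaR = 2.326 × 2.978% = 6.927%; on $15,000,000 that is $1,039,050.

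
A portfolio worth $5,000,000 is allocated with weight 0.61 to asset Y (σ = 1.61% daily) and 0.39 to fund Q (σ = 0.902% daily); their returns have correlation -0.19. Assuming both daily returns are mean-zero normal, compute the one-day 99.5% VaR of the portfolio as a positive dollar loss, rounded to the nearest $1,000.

σ_p² = 0.61²·1.61² + 0.39²·0.902² + 2·-0.19·0.61·0.39·1.61·0.902 = 0.9570 (%²).
σ_p = √0.9570 = 0.978%.
At 99.5%, z = 2.576.
VaR = 2.576 × 0.978% = 2.519%; on $5,000,000 that is $125,950.

$126,000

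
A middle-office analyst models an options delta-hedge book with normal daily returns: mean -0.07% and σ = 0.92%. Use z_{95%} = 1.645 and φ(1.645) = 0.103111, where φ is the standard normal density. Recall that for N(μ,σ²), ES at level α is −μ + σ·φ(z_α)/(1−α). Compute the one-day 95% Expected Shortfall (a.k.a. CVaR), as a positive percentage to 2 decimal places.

1.97%

Tail multiplier: φ(z)/(1−α) = 0.103111 / 0.05 = 2.062.
ES = −(-0.07%) + 0.92% × 2.062 = 1.967%.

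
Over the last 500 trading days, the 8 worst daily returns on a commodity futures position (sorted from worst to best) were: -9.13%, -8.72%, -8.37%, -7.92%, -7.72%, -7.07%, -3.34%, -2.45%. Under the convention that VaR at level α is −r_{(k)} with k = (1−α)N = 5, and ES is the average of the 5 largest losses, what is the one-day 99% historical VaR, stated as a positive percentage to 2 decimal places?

7.72%

k = 5; the 5th lowest return is -7.72%, so VaR = 7.72%.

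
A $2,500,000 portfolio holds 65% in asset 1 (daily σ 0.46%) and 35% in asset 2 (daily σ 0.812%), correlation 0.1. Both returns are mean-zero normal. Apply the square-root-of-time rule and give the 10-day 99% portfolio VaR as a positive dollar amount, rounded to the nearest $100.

$79,600

σ_p = √(0.65²·0.46² + 0.35²·0.812² + 2·0.1·0.65·0.35·0.46·0.812) = 0.433%.
σ_{10d} = 0.433% × √10 = 1.369%.
z(99%) = 2.326.
VaR = 2.326 × 1.369% = 3.184%; on $2,500,000 that is $79,600.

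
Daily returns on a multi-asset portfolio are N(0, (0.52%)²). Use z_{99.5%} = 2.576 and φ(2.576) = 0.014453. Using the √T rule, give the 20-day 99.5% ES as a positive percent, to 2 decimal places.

σ_{20d} = 0.52% × √20 = 2.326%.
ES multiplier = φ(z)/(1−α) = 0.014453/0.005 = 2.891.
ES = 2.326% × 2.891 = 6.724%.

6.72%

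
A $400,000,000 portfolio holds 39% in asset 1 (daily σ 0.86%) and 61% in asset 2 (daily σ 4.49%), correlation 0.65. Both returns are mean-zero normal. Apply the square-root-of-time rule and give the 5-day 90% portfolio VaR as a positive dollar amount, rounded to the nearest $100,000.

σ_p = √(0.39²·0.86² + 0.61²·4.49² + 2·0.65·0.39·0.61·0.86·4.49) = 2.968%.
σ_{5d} = 2.968% × √5 = 6.637%.
z(90%) = 1.282.
VaR = 1.282 × 6.637% = 8.509%; on $400,000,000 that is $34,036,000.

$34,000,000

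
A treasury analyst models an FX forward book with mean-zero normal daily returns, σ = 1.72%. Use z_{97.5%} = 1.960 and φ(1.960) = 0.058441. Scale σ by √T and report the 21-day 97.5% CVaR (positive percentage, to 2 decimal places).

σ_{21d} = 1.72% × √21 = 7.882%.
ES multiplier = φ(z)/(1−α) = 0.058441/0.025 = 2.338.
ES = 7.882% × 2.338 = 18.428%.

18.43%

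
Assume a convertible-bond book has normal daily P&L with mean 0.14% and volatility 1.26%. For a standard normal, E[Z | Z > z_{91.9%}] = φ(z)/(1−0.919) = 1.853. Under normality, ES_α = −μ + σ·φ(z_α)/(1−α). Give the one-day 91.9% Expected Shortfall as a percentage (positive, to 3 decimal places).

ES = −(0.14%) + 1.26% × 1.853 = 2.195%.

2.195%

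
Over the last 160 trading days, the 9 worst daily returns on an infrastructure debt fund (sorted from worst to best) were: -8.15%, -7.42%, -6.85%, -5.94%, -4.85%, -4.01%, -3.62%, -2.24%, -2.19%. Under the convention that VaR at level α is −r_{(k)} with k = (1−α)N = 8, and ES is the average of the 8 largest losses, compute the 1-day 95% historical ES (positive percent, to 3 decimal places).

The 8 worst returns sum to -43.08%.
ES = −(-43.08%) / 8 = 5.385%.

5.385%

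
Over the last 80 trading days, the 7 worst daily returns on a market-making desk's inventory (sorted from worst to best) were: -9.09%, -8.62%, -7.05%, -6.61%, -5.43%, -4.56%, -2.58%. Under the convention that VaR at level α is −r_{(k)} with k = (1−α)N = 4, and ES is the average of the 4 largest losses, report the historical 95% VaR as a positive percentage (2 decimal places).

k = 4; the 4th lowest return is -6.61%, so VaR = 6.61%.

6.61%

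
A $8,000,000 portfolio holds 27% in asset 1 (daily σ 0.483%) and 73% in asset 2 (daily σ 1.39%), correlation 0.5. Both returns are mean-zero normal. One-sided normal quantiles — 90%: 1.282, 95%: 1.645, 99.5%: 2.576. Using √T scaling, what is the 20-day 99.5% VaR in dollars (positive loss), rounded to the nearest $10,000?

$1,000,000

σ_p = √(0.27²·0.483² + 0.73²·1.39² + 2·0.5·0.27·0.73·0.483·1.39) = 1.086%.
σ_{20d} = 1.086% × √20 = 4.857%.
VaR = 2.576 × 4.857% = 12.512%; on $8,000,000 that is $1,000,960.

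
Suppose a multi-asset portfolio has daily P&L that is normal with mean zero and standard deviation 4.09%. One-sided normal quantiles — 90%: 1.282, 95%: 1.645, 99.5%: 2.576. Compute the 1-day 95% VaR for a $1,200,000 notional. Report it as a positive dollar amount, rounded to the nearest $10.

VaR = z·σ = 1.645 × 4.09% = 6.728%.
On $1,200,000: 0.06728 × $1,200,000 = $80,736.

$80,740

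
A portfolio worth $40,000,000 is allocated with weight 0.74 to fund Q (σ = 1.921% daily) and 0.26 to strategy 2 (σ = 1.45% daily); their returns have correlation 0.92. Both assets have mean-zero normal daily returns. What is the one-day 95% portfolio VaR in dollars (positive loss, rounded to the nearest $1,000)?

σ_p² = 0.74²·1.921² + 0.26²·1.45² + 2·0.92·0.74·0.26·1.921·1.45 = 3.1490 (%²).
σ_p = √3.1490 = 1.775%.
At 95%, z = 1.645.
VaR = 1.645 × 1.775% = 2.920%; on $40,000,000 that is $1,168,000.

$1,168,000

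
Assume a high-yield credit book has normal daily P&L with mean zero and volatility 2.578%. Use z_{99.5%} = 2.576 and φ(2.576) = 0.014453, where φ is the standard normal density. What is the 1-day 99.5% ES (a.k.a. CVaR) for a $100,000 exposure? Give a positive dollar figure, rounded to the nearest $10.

$7,450

Tail multiplier: φ(z)/(1−α) = 0.014453 / 0.005 = 2.891.
ES = 2.578% × 2.891 = 7.453%.
On $100,000: 0.07453 × $100,000 = $7,453.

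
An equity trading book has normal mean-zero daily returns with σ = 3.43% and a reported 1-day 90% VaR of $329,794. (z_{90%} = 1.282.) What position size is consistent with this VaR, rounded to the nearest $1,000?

$7,500,000

VaR as a fraction of value: z·σ = 1.282 × 3.43% = 4.39726%.
Position = $329,794 / 0.0439726 = $7,499,989.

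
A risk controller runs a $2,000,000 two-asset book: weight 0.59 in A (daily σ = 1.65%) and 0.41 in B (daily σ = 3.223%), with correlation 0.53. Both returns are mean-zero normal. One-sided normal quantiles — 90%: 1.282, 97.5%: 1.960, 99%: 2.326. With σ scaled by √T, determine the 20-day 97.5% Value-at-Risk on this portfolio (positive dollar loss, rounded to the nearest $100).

σ_p = √(0.59²·1.65² + 0.41²·3.223² + 2·0.53·0.59·0.41·1.65·3.223) = 2.014%.
σ_{20d} = 2.014% × √20 = 9.007%.
VaR = 1.960 × 9.007% = 17.654%; on $2,000,000 that is $353,080.

$353,100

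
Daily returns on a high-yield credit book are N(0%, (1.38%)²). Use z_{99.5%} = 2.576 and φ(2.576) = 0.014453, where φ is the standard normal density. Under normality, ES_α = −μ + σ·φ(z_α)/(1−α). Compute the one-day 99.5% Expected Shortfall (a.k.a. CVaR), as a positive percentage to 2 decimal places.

Tail multiplier: φ(z)/(1−α) = 0.014453 / 0.005 = 2.891.
ES = 1.38% × 2.891 = 3.990%.

3.99%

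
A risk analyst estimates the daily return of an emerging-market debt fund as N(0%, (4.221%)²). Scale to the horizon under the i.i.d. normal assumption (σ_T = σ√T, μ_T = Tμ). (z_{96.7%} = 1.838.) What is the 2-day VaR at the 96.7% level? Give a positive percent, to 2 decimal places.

10.97%

σ_{2d} = 4.221% × √2 = 5.969%.
VaR = 1.838 × 5.969% = 10.971%.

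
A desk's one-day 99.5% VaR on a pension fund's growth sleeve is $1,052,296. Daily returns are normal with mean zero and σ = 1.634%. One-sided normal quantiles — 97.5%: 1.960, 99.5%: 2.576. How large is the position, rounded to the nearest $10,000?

VaR as a fraction of value: z·σ = 2.576 × 1.634% = 4.20918%.
Position = $1,052,296 / 0.0420918 = $25,000,000.

$25,000,000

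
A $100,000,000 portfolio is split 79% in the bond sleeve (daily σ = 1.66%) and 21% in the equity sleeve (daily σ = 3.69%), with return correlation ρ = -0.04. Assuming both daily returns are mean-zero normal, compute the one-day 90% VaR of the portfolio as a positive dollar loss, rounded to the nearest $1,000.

$1,918,000

σ_p² = 0.79²·1.66² + 0.21²·3.69² + 2·-0.04·0.79·0.21·1.66·3.69 = 2.2389 (%²).
σ_p = √2.2389 = 1.496%.
At 90%, z = 1.282.
VaR = 1.282 × 1.496% = 1.918%; on $100,000,000 that is $1,918,000.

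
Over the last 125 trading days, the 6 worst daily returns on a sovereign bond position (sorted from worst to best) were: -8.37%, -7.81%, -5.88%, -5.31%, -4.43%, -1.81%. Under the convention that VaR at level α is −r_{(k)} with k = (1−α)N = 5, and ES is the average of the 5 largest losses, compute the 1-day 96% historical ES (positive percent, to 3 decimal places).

The 5 worst returns sum to -31.80%.
ES = −(-31.80%) / 5 = 6.36% ≈ 6.360%.

6.360%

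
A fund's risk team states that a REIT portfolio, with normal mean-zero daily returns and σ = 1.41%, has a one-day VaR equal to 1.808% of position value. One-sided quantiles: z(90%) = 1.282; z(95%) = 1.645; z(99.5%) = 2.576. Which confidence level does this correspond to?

Implied z = VaR/σ = 1.808 / 1.41 = 1.282.
This matches z(90%) = 1.282.

90%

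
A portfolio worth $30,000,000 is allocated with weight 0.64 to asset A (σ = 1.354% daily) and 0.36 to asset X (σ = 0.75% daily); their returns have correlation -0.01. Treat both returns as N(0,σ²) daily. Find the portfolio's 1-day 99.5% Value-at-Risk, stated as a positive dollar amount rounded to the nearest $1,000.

σ_p² = 0.64²·1.354² + 0.36²·0.75² + 2·-0.01·0.64·0.36·1.354·0.75 = 0.8191 (%²).
σ_p = √0.8191 = 0.905%.
At 99.5%, z = 2.576.
VaR = 2.576 × 0.905% = 2.331%; on $30,000,000 that is $699,300.

$699,000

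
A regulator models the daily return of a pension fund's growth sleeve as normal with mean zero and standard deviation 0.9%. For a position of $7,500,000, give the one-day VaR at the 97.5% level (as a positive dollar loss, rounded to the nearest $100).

At 97.5% one-sided, z = 1.960.
VaR = z·σ = 1.960 × 0.9% = 1.764%.
On $7,500,000: 0.01764 × $7,500,000 = $132,300.

$132,300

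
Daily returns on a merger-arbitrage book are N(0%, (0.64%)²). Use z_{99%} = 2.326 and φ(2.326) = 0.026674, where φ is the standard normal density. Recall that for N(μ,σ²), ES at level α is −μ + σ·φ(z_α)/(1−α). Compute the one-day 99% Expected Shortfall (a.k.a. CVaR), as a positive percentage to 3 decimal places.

Tail multiplier: φ(z)/(1−α) = 0.026674 / 0.01 = 2.667.
ES = 0.64% × 2.667 = 1.707%.

1.707%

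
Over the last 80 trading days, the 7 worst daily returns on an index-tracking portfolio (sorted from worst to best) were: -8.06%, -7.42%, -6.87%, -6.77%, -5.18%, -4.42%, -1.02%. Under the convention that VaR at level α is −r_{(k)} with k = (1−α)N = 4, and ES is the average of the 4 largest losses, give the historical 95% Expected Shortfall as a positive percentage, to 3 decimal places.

7.280%

The 4 worst returns sum to -29.12%.
ES = −(-29.12%) / 4 = 7.28% ≈ 7.280%.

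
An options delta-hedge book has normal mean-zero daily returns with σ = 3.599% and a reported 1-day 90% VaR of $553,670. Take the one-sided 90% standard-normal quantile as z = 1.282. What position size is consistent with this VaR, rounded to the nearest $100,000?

$12,000,000

VaR as a fraction of value: z·σ = 1.282 × 3.599% = 4.61392%.
Position = $553,670 / 0.0461392 = $11,999,997.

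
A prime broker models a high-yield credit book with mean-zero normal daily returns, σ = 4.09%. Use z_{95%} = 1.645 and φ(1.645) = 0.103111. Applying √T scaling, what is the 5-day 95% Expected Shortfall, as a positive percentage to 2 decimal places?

σ_{5d} = 4.09% × √5 = 9.146%.
ES multiplier = φ(z)/(1−α) = 0.103111/0.05 = 2.062.
ES = 9.146% × 2.062 = 18.859%.

18.86%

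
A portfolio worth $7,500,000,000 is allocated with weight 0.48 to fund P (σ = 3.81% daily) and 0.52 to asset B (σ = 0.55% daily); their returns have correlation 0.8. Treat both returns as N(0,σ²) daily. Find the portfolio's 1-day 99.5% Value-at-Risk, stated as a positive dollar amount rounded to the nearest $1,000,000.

$399,000,000

σ_p² = 0.48²·3.81² + 0.52²·0.55² + 2·0.8·0.48·0.52·3.81·0.55 = 4.2632 (%²).
σ_p = √4.2632 = 2.065%.
At 99.5%, z = 2.576.
VaR = 2.576 × 2.065% = 5.319%; on $7,500,000,000 that is $398,925,000.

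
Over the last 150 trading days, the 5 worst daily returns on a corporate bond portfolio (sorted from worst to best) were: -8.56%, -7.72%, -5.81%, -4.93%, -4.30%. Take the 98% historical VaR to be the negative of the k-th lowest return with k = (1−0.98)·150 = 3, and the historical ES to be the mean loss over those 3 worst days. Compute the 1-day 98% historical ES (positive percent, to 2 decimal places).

The 3 worst returns sum to -22.09%.
ES = −(-22.09%) / 3 = 7.3633…% ≈ 7.36%.

7.36%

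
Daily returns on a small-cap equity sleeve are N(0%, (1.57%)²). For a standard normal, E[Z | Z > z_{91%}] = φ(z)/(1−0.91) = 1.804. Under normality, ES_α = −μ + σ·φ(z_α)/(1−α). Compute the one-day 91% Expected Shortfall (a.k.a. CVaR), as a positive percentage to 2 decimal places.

ES = 1.57% × 1.804 = 2.832%.

2.83%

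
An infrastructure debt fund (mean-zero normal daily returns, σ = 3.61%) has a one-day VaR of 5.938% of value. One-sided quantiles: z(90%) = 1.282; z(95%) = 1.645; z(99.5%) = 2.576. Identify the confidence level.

Implied z = VaR/σ = 5.938 / 3.61 = 1.645.
This matches z(95%) = 1.645.

95%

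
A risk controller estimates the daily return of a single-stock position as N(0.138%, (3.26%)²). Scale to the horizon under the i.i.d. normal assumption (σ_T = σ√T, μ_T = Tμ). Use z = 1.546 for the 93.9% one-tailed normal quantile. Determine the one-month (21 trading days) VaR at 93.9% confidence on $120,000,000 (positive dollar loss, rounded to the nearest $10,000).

$24,240,000

σ_{21d} = 3.26% × √21 = 14.939%; μ_{21d} = 21 × 0.138% = 2.898%.
VaR = −(2.898%) + 1.546 × 14.939% = 20.198%.
On $120,000,000: 0.20198 × $120,000,000 = $24,237,600.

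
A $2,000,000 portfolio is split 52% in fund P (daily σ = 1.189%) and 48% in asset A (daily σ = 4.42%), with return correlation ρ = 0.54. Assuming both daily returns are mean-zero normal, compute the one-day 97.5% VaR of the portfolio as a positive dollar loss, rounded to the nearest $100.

$98,400

σ_p² = 0.52²·1.189² + 0.48²·4.42² + 2·0.54·0.52·0.48·1.189·4.42 = 6.3001 (%²).
σ_p = √6.3001 = 2.510%.
At 97.5%, z = 1.960.
VaR = 1.960 × 2.510% = 4.920%; on $2,000,000 that is $98,400.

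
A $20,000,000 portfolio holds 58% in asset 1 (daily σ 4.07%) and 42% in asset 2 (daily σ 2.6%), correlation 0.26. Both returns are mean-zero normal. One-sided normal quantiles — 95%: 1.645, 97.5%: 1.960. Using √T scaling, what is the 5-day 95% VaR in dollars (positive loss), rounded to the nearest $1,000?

$2,094,000

σ_p = √(0.58²·4.07² + 0.42²·2.6² + 2·0.26·0.58·0.42·4.07·2.6) = 2.847%.
σ_{5d} = 2.847% × √5 = 6.366%.
VaR = 1.645 × 6.366% = 10.472%; on $20,000,000 that is $2,094,400.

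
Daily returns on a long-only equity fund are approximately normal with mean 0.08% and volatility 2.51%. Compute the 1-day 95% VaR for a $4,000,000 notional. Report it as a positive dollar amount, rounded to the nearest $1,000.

$162,000

At 95% one-sided, z = 1.645.
VaR = −μ + z·σ = −(0.08%) + 1.645 × 2.51% = 4.049%.
On $4,000,000: 0.04049 × $4,000,000 = $161,960.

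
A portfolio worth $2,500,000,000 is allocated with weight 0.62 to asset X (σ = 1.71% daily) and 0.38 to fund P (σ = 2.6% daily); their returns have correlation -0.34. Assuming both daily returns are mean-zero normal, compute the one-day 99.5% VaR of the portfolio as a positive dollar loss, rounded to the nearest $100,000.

σ_p² = 0.62²·1.71² + 0.38²·2.6² + 2·-0.34·0.62·0.38·1.71·2.6 = 1.3879 (%²).
σ_p = √1.3879 = 1.178%.
At 99.5%, z = 2.576.
VaR = 2.576 × 1.178% = 3.035%; on $2,500,000,000 that is $75,875,000.

$75,900,000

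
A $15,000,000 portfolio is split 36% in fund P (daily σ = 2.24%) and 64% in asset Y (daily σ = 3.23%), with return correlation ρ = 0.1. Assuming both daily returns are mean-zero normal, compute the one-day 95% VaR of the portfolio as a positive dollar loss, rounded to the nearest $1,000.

$566,000

σ_p² = 0.36²·2.24² + 0.64²·3.23² + 2·0.1·0.36·0.64·2.24·3.23 = 5.2570 (%²).
σ_p = √5.2570 = 2.293%.
At 95%, z = 1.645.
VaR = 1.645 × 2.293% = 3.772%; on $15,000,000 that is $565,800.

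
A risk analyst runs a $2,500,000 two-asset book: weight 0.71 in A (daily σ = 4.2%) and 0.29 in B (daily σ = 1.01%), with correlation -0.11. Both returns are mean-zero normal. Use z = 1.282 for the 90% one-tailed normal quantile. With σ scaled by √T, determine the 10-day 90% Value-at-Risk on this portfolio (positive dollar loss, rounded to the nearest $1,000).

$300,000

σ_p = √(0.71²·4.2² + 0.29²·1.01² + 2·-0.11·0.71·0.29·4.2·1.01) = 2.964%.
σ_{10d} = 2.964% × √10 = 9.373%.
VaR = 1.282 × 9.373% = 12.016%; on $2,500,000 that is $300,400.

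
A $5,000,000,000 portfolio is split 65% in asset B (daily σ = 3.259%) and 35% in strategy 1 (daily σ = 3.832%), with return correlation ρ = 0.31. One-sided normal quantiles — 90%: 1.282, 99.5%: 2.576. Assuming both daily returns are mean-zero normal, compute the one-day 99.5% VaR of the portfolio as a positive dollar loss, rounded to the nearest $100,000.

σ_p² = 0.65²·3.259² + 0.35²·3.832² + 2·0.31·0.65·0.35·3.259·3.832 = 8.0477 (%²).
σ_p = √8.0477 = 2.837%.
VaR = 2.576 × 2.837% = 7.308%; on $5,000,000,000 that is $365,400,000.

$365,400,000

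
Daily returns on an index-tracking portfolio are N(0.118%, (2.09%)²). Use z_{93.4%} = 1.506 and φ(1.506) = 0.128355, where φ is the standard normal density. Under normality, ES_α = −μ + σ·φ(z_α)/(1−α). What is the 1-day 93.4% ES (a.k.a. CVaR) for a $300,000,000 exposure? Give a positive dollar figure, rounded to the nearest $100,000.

Tail multiplier: φ(z)/(1−α) = 0.128355 / 0.066 = 1.945.
ES = −(0.118%) + 2.09% × 1.945 = 3.947%.
On $300,000,000: 0.03947 × $300,000,000 = $11,841,000.

$11,800,000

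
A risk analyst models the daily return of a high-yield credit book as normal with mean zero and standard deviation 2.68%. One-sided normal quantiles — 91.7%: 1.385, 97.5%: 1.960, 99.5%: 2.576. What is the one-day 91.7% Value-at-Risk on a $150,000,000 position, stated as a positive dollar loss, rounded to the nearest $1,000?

$5,568,000

VaR = z·σ = 1.385 × 2.68% = 3.712%.
On $150,000,000: 0.03712 × $150,000,000 = $5,568,000.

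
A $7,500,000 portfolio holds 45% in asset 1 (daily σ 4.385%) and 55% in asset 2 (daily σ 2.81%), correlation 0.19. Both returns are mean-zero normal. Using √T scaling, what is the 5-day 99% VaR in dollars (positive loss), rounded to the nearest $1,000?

$1,064,000

σ_p = √(0.45²·4.385² + 0.55²·2.81² + 2·0.19·0.45·0.55·4.385·2.81) = 2.728%.
σ_{5d} = 2.728% × √5 = 6.100%.
z(99%) = 2.326.
VaR = 2.326 × 6.100% = 14.189%; on $7,500,000 that is $1,064,175.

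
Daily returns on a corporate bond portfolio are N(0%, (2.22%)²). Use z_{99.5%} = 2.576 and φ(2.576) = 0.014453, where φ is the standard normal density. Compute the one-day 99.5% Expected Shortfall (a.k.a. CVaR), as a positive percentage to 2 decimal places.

6.42%

Tail multiplier: φ(z)/(1−α) = 0.014453 / 0.005 = 2.891.
ES = 2.22% × 2.891 = 6.418%.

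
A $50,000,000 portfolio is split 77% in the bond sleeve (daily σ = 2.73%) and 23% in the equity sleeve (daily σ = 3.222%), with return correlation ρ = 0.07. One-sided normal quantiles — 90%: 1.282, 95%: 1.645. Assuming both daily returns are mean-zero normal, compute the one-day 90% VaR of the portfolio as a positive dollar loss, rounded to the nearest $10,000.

σ_p² = 0.77²·2.73² + 0.23²·3.222² + 2·0.07·0.77·0.23·2.73·3.222 = 5.1861 (%²).
σ_p = √5.1861 = 2.277%.
VaR = 1.282 × 2.277% = 2.919%; on $50,000,000 that is $1,459,500.

$1,460,000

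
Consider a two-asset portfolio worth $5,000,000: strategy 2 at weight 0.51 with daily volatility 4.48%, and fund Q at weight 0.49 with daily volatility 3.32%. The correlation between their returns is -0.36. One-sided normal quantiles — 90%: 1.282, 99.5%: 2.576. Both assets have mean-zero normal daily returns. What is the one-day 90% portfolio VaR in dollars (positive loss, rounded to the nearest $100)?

σ_p² = 0.51²·4.48² + 0.49²·3.32² + 2·-0.36·0.51·0.49·4.48·3.32 = 5.1906 (%²).
σ_p = √5.1906 = 2.278%.
VaR = 1.282 × 2.278% = 2.920%; on $5,000,000 that is $146,000.

$146,000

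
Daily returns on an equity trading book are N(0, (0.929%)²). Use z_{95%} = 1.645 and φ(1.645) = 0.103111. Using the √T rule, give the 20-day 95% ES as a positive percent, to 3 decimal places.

8.568%

σ_{20d} = 0.929% × √20 = 4.155%.
ES multiplier = φ(z)/(1−α) = 0.103111/0.05 = 2.062.
ES = 4.155% × 2.062 = 8.568%.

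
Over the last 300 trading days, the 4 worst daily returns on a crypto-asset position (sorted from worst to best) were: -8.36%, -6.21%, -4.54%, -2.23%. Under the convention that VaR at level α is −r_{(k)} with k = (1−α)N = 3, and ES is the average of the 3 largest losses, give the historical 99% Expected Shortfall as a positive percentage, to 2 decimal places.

The 3 worst returns sum to -19.11%.
ES = −(-19.11%) / 3 = 6.37%.

6.37%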